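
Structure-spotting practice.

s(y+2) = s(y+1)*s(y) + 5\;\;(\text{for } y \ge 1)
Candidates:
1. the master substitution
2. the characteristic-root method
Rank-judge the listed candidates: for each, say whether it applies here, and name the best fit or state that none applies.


Method: no special technique — a nonlinear dependence on earlier terms breaks linearity, and with it every superposition-based closed form.
- the master substitution — the recursion steps by a constant offset, so exponential reindexing is pointless.
- the characteristic-root method: the recursion is nonlinear in the sequence values, so no linear-modes ansatz applies.


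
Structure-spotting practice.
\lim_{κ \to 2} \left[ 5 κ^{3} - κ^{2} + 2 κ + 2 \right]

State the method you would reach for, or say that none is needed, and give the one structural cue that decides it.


Best approach: no special technique — no denominator vanishes and nothing blows up at 2: direct substitution is the whole computation.


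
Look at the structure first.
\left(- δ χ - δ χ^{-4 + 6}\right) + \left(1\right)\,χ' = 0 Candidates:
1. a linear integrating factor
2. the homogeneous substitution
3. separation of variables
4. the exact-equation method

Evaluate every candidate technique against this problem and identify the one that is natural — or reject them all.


Best approach: separation of variables — solved for the derivative, the right side splits multiplicatively into a function of each variable alone — divide and integrate each side. Rearranged, this also fits the Bernoulli template directly; separation reads the product structure as given.
- a linear integrating factor: a nonlinear term in the unknown puts this outside the integrating-factor template.
- the homogeneous substitution: the ratio substitution does not collapse this equation.
- separation of variables: applicable, and directly so.
- the exact-equation method — exactness fails on the nose — the mixed partials do not match.


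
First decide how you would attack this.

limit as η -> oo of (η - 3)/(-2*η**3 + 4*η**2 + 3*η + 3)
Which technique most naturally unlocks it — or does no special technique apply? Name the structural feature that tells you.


Verdict: dominant-term comparison — divide by the highest power of η present: lower-order terms vanish and the dominant ratio remains. Differentiating the expression as a single quotient would eventually settle it as well; matching dominant growth settles it immediately.


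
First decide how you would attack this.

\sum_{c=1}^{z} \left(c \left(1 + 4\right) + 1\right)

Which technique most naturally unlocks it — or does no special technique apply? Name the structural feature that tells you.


Technique: no special technique — nothing telescopes and nothing is geometric; polynomial terms in c sum term by term.


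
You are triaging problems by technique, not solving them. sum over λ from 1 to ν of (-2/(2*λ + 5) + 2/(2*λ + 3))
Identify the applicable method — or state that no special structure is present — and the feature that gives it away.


Method: telescoping — the summand is built as 2/(2*λ + 3) minus its own successor — adjacent terms annihilate down the line.


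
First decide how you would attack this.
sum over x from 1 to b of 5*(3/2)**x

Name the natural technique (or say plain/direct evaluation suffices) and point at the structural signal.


Method: the geometric series formula — term-over-term division gives 3/2 every time — index-free ratio, geometric sum formula applies.


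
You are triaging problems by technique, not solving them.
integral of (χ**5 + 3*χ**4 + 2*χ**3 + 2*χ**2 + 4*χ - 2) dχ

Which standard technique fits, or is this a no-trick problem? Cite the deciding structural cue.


Diagnosis: no special technique — scan for structure and find none: constant multiples of powers of χ, integrate directly.


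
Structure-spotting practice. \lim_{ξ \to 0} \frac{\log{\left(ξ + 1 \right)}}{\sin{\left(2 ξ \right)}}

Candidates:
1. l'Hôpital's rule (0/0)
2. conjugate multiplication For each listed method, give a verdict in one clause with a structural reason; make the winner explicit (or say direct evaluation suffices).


Best approach: l'Hôpital's rule (0/0) — the 0/0 form at 0 is the signature situation for l'Hôpital's rule. Known elementary limits would finish this too — the rule just bypasses the case analysis.
- l'Hôpital's rule (0/0) — a fit — the right tool for this form.
- conjugate multiplication: there is no infinity-minus-infinity radical difference to rationalize.


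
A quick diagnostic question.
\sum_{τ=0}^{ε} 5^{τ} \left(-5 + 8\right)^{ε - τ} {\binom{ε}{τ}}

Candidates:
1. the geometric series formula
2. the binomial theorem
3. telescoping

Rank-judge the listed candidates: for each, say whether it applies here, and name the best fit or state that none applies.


Best approach: the binomial theorem — the summand is term τ of a binomial expansion in 5 and (-5 + 8); the whole sum is a single power.
- the geometric series formula — there is no constant term-to-term ratio.
- the binomial theorem — yes — fits the structure here.
- telescoping: neither a shifted-difference shape nor integer-spaced poles are present.


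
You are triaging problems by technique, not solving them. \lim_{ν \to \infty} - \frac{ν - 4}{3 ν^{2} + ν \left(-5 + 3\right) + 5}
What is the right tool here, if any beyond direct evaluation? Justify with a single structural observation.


Verdict: dominant-term comparison — at large ν only the top-degree terms survive; compare the leading terms and the limit falls out. l'Hôpital's at-infinity variant applies to the expression viewed as a single quotient; the leading-term comparison is the direct route.


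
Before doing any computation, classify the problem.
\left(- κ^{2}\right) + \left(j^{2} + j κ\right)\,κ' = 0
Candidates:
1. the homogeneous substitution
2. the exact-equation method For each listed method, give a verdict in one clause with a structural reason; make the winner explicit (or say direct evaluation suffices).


Diagnosis: the homogeneous substitution — the slope's numerator and denominator have matching total degree, so it depends only on κ/j and the ratio substitution collapses it. With the right rearrangement (exchanging the roles of the variables where needed), this also fits a Bernoulli template; the homogeneous substitution reads the structure directly.
- the homogeneous substitution: a fit — the right tool for this form.
- the exact-equation method: the cross partial derivatives disagree, so no single potential exists.


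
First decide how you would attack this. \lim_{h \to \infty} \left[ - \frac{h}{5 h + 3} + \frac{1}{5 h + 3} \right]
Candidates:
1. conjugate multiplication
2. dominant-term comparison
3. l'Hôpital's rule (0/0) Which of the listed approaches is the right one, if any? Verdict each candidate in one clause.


Best approach: dominant-term comparison — at large h only the top-degree terms survive; compare the leading terms and the limit falls out.
- conjugate multiplication: multiplying by a conjugate would not remove any indeterminacy here.
- dominant-term comparison: yes, a natural case for it.
- l'Hôpital's rule (0/0) — as a single quotient the expression runs to ∞/∞ at the limit point — an at-infinity form of the rule would apply, though the leading-growth comparison is the direct reading.


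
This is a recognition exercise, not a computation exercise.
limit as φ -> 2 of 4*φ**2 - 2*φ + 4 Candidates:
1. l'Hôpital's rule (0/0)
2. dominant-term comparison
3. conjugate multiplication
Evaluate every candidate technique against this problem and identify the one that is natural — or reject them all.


Diagnosis: no special technique — the expression is continuous at 2 — substitute and evaluate; no indeterminate form appears.
- l'Hôpital's rule (0/0) — substituting the point produces a determinate value, not a 0 over 0 clash.
- dominant-term comparison: this is not a rational comparison of growth rates at infinity.
- conjugate multiplication: the conjugate move applies to radical differences, which this is not.


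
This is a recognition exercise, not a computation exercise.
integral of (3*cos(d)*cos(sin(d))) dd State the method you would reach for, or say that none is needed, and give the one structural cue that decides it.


Verdict: u-substitution — gathered as a product, the integrand carries the factor 3*cos(d) — up to a constant, the derivative of the inner expression sin(d) — so u = sin(d) collapses the integral.


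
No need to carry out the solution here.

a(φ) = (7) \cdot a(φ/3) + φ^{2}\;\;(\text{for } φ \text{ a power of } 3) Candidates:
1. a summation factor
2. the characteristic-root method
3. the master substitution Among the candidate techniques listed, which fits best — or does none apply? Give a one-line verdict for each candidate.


Best approach: the master substitution — the argument contracts 3-fold per step: reindex φ exponentially and solve the linear recurrence in the new index.
- a summation factor — a divided-index call is outside the fixed-shift first-order family a summation factor normalizes.
- the characteristic-root method — the recursion divides its index rather than shifting it — outside the constant-shift family the root method covers.
- the master substitution: yes — fits the structure here.


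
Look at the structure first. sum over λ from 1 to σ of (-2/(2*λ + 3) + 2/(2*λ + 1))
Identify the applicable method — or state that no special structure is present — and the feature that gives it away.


Diagnosis: telescoping — consecutive terms evaluate one function at adjacent indices (2/(2*λ + 1) is its current value): one term's tail is the next term's head, so the chain collapses.


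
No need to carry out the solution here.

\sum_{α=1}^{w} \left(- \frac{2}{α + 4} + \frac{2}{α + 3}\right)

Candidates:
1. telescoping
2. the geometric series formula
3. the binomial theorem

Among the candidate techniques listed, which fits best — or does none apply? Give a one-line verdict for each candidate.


Best approach: telescoping — write out three consecutive terms and watch the interior cancel: the advanced copy one term subtracts reappears as the very next term's leading piece, pair after pair.
- telescoping — yes — fits the structure here.
- the geometric series formula: the term-to-term ratio changes with the index, so the geometric formula cannot close it.
- the binomial theorem: no binomial coefficients pair up with complementary powers here.


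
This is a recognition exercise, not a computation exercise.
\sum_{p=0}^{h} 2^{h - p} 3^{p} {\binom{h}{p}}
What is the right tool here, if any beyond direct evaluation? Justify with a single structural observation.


Method: the binomial theorem — the summand is term p of a binomial expansion in 3 and 2; the whole sum is a single power.


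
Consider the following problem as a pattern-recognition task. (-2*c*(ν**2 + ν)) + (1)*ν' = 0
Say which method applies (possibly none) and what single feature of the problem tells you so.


Technique: separation of variables — separating collects all ν-dependence with the derivative and leaves all c-dependence opposite: variables separate. A Bernoulli substitution applies to this equation as given; separation takes the same equation in its displayed form.


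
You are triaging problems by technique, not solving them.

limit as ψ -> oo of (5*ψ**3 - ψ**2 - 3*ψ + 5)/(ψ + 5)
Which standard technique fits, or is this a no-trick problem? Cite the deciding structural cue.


Method: dominant-term comparison — at large ψ only the top-degree terms survive; compare the leading terms and the limit falls out. l'Hôpital's at-infinity variant applies to the expression viewed as a single quotient; the leading-term comparison is the direct route.


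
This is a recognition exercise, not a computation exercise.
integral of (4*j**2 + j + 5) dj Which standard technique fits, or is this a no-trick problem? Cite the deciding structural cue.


Verdict: no special technique — nothing composite, nothing rational, nothing trigonometric — each constant-multiple power of j integrates by the power rule alone.


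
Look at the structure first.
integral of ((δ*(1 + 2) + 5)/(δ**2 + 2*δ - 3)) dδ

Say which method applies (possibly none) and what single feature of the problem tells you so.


Diagnosis: partial fractions — the denominator δ**2 + 2*δ - 3 factors, so the quotient decomposes into elementary partial fractions term by term.


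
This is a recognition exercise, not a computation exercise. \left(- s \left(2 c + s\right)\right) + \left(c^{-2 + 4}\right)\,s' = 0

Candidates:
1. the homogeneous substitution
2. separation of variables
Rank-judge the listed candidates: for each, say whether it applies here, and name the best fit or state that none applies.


Verdict: the homogeneous substitution — the slope is degree-zero homogeneous: the ratio substitution v = s/c collapses it. Rearranged, this also fits the Bernoulli template directly; the homogeneous substitution reads the structure without the rearrangement.
- the homogeneous substitution — yes, a natural case for it.
- separation of variables: no algebra isolates the independent variable on one side and the unknown on the other.


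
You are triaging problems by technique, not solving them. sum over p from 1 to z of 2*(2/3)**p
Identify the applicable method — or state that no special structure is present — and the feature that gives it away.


Verdict: the geometric series formula — term-over-term division gives 2/3 every time — index-free ratio, geometric sum formula applies.


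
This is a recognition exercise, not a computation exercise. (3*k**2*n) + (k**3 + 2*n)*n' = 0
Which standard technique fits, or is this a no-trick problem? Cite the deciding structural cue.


Method: the exact-equation method — the mixed-partials test passes for 3*k**2*n and k**3 + 2*n, so a potential function exists as presented.


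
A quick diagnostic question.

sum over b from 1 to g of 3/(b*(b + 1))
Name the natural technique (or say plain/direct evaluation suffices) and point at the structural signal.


Verdict: telescoping — the denominator's roots in 3/(b*(b + 1)) sit an integer apart: decomposition produces a self-cancelling chain.


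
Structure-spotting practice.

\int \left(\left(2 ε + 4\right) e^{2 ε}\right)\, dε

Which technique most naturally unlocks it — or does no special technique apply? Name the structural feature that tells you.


Diagnosis: integration by parts — 2 ε + 4 dies after finitely many derivatives while e^{2 ε} cycles under integration — the tabular/parts setup.


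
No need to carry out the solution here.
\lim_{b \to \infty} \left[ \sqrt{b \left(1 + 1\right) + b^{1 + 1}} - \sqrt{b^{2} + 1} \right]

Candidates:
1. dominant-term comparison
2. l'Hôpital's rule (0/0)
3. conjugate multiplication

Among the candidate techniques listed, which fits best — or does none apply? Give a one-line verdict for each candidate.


Verdict: conjugate multiplication — the ∞ − ∞ radical form is the exact trigger for the conjugate maneuver.
- dominant-term comparison — no ranking of term growth rates resolves the limit here.
- l'Hôpital's rule (0/0): no quotient structure at all: the clash is ∞ minus ∞, which rationalizing converts into a tractable ratio.
- conjugate multiplication — applies; the problem has the shape this method handles.


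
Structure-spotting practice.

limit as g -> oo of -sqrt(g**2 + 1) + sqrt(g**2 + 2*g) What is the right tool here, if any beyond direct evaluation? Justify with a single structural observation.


Best approach: conjugate multiplication — turning the difference into a conjugate-rationalized ratio makes the limit readable.


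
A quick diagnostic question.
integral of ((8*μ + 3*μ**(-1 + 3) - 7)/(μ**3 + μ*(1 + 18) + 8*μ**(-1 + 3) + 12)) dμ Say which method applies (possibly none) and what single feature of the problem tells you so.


Best approach: partial fractions — a proper rational integrand whose denominator splits into simpler factors — decompose into partial fractions first.


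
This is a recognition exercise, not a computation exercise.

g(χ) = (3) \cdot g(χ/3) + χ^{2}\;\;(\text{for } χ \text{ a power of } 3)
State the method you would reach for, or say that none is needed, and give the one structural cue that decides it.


Technique: the master substitution — the argument shrinks by the factor 3, so measure the index on a logarithmic scale and the recursion becomes a shift.


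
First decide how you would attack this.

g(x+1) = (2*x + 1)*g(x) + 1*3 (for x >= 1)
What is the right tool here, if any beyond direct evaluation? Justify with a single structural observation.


Diagnosis: a summation factor — because the multiplier 2*x + 1 is index-dependent, divide through by its running product and sum the resulting differences.


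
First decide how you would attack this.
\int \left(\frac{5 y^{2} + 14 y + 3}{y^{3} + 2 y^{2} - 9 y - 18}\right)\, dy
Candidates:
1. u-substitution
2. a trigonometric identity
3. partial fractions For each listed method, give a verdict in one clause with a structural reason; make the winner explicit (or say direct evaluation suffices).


Technique: partial fractions — the integrand is a proper rational function and its denominator y^{3} + 2 y^{2} - 9 y - 18 factors into distinct pieces, so it splits into simple fractions.
- u-substitution — no subexpression of the integrand serves as a whole-integral substitution inner — individual terms may offer their own, but none carries its derivative as a factor of the full integrand; a working change of variable would have to be constructed from outside the expression.
- a trigonometric identity: there is no trigonometric structure at all — the integrand carries no sine or cosine to rewrite.
- partial fractions — applicable, and directly so.


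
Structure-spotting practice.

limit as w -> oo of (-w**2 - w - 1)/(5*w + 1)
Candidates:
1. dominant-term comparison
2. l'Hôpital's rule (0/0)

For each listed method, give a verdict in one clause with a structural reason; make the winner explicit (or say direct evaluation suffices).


Best approach: dominant-term comparison — divide by the highest power of w present: lower-order terms vanish and the dominant ratio remains.
- dominant-term comparison — applies; the problem has the shape this method handles.
- l'Hôpital's rule (0/0) — no 0/0 form appears: written as one quotient, top and bottom both grow without bound, and the ratio is decided by their leading terms.


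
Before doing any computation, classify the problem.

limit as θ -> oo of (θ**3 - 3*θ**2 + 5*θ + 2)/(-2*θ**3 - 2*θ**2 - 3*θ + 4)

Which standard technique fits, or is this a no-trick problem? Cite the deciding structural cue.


Verdict: dominant-term comparison — divide by the highest power of θ present: lower-order terms vanish and the dominant ratio remains. l'Hôpital's at-infinity variant applies to the expression viewed as a single quotient; the leading-term comparison is the direct route.


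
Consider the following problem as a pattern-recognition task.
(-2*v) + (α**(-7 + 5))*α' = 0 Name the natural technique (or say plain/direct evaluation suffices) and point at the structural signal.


Method: separation of variables — solved for the derivative, the right side splits multiplicatively into a function of each variable alone — divide and integrate each side. The cross-partial test also passes here (vacuously, each side single-variable); the potential-function route would work, separation is simply more immediate.


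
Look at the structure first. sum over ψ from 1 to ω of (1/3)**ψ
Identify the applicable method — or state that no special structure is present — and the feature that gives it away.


Verdict: the geometric series formula — check a ratio of consecutive terms: it is 1/3, independent of the index, so the geometric formula closes the sum.


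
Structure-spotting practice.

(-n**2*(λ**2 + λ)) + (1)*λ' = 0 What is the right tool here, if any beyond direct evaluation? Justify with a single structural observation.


Technique: separation of variables — the derivative equals a pure function of n (namely n**2) times a pure function of λ (namely λ**2 + λ); divide and integrate each side. This doubles as a Bernoulli equation in the unknown as written; dividing and integrating works on it directly.


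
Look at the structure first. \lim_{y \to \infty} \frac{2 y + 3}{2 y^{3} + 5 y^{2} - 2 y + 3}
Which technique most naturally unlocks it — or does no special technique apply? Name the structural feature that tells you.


Verdict: dominant-term comparison — divide by the highest power of y present: lower-order terms vanish and the dominant ratio remains. Viewed as a single quotient this is an ∞/∞ form — an at-infinity application of l'Hôpital's rule would also resolve it; comparing leading growth reads the answer without differentiating.


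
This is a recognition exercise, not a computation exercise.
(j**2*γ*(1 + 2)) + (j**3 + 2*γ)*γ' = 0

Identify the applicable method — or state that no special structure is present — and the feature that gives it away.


Technique: the exact-equation method — because the two cross partials coincide, the form is conservative as written — recover its potential in (j, γ).


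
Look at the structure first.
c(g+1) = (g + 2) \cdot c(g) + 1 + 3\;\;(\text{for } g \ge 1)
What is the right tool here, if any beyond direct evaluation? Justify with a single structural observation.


Method: a summation factor — rescale the sequence by the product of the weights g + 2 so far — the recurrence collapses to a plain running sum.


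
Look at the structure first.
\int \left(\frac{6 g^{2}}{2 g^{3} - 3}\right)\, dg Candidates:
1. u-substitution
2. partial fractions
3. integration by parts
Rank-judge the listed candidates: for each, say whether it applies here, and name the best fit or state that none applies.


Verdict: u-substitution — differentiating the inner expression 2 g^{3} - 3 produces the factor 6 g^{2} up to a constant multiple, so substituting u = 2 g^{3} - 3 reduces everything to a one-variable integral in u.
- u-substitution: yes, a natural case for it.
- partial fractions: the denominator is irreducible over the rationals — no rational-coefficient split into simpler fractions exists.
- integration by parts: there is no nonconstant-polynomial-times-kernel split with an exp, sine, cosine (degree-1 argument), or logarithm partner.


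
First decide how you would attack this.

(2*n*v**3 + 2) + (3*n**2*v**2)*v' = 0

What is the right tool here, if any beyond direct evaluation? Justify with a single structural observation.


Verdict: the exact-equation method — 2*n*v**3 + 2 and 3*n**2*v**2 pass the exactness check on the nose, so no integrating factor in n or v is needed at all.


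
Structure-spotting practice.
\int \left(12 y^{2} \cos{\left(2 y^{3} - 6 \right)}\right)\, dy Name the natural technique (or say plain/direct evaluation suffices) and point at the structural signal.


Verdict: u-substitution — read it as f(2 y^{3} - 6) times a constant multiple of d(2 y^{3} - 6): one substitution, u = 2 y^{3} - 6, finishes it.


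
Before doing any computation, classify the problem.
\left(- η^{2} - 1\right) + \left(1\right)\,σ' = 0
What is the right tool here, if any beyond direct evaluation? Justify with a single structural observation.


Method: no special technique — the slope is a function of η alone, so integrate both sides directly.


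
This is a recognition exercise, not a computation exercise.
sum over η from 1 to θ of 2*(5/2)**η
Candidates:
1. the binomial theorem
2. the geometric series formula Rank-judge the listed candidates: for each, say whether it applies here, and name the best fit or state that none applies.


Verdict: the geometric series formula — check a ratio of consecutive terms: it is 5/2, independent of the index, so the geometric formula closes the sum.
- the binomial theorem: no binomial coefficients pair with matched powers.
- the geometric series formula: applicable, and directly so.


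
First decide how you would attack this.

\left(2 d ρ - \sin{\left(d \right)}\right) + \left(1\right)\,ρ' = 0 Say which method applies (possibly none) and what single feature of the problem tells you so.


Verdict: a linear integrating factor — the unknown enters only to the first power against a nonzero forcing term — the integrating-factor template applies directly.


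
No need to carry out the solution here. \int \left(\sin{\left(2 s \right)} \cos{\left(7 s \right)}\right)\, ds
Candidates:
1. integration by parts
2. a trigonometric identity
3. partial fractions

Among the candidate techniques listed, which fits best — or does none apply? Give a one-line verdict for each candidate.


Diagnosis: a trigonometric identity — split \sin{\left(2 s \right)} \cos{\left(7 s \right)} with the angle-addition identities: the resulting sum integrates term by term.
- integration by parts: not the fit here: there is no polynomial factor to ladder down — parts can still close the trigonometric product by recursion, though the identity rewrite is the direct route.
- a trigonometric identity: a fit — the right tool for this form.
- partial fractions: there is no rational-function structure to decompose.


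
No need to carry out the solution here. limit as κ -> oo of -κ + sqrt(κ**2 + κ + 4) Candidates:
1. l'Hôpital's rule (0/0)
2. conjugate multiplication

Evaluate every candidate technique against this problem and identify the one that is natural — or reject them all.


Diagnosis: conjugate multiplication — turning the difference into a conjugate-rationalized ratio makes the limit readable.
- l'Hôpital's rule (0/0): no quotient structure at all: the clash is ∞ minus ∞, which rationalizing converts into a tractable ratio.
- conjugate multiplication: applies; the problem has the shape this method handles.


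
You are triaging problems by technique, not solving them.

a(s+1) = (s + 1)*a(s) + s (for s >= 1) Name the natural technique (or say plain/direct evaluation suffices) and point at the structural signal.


Technique: a summation factor — because the multiplier s + 1 is index-dependent, divide through by its running product and sum the resulting differences.


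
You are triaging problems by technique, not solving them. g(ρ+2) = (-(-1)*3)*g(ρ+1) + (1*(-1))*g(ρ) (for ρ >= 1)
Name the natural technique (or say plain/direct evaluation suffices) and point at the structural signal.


Diagnosis: the characteristic-root method — constant coefficients and linearity mean the ansatz r^ρ reduces it to solving the characteristic polynomial.


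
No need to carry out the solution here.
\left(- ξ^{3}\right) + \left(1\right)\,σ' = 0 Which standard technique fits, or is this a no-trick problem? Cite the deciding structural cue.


Diagnosis: no special technique — with σ absent the equation is not coupled at all: direct integration in ξ.


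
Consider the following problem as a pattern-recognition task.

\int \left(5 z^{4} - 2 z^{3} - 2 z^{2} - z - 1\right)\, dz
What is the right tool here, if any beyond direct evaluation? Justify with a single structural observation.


Verdict: no special technique — scan for structure and find none: constant multiples of powers of z, integrate directly.


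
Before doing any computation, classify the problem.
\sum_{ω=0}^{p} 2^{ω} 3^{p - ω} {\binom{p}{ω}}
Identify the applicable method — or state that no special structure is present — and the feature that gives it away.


Verdict: the binomial theorem — binomial coefficients against complementary powers of 2 and 3: recognize the binomial expansion and resum.


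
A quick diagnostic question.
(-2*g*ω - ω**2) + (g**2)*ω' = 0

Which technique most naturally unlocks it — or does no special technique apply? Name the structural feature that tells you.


Diagnosis: the homogeneous substitution — the slope is degree-zero homogeneous: the ratio substitution v = ω/g collapses it. A Bernoulli substitution is a fair alternative on this equation directly; the homogeneous reading takes it as given.


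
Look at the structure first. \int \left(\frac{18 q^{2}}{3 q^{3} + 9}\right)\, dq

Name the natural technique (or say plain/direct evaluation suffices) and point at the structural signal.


Method: u-substitution — viewed as a product, the integrand is a composition evaluated at 3 q^{3} + 9 times (a constant multiple of) that inner expression's derivative, so u = 3 q^{3} + 9 makes it elementary.


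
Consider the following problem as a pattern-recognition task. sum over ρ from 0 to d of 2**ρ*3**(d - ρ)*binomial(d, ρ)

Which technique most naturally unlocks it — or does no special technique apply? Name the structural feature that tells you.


Method: the binomial theorem — the binomial coefficients weight matched powers of 2 and 3, which is exactly the expansion of a binomial power.


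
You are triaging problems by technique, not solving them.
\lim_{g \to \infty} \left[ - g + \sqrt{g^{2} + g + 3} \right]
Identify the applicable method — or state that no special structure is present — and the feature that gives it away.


Diagnosis: conjugate multiplication — the difference \sqrt{g^{2} + g + 3} - g is an ∞ − ∞ stalemate; its conjugate partner breaks the tie.


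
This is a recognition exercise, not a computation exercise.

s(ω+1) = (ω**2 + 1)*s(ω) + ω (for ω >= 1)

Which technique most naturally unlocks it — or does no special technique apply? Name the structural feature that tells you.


Technique: a summation factor — an index-dependent multiplier ω**2 + 1 rules out characteristic roots; a summation factor converts it to a pure difference.


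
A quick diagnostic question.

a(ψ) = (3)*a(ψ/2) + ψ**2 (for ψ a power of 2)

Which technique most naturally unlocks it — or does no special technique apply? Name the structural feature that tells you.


Verdict: the master substitution — the argument ψ/2 divides the index by 2; the standard ψ = 2^m substitution converts it to a constant-shift recurrence.


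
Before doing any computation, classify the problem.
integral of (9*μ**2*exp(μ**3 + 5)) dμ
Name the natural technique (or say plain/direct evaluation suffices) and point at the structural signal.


Method: u-substitution — the only nontrivial dependence routes through μ**3 + 5, whose derivative supplies the leftover factor up to a constant multiple — u = μ**3 + 5 flattens it.


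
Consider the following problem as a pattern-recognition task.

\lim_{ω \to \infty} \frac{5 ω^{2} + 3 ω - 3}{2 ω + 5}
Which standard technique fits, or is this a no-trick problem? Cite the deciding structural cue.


Technique: dominant-term comparison — divide by the highest power of ω present: lower-order terms vanish and the dominant ratio remains. As a single quotient, the ∞/∞ shape would yield to repeated differentiation as well — the growth comparison gets there in one look.


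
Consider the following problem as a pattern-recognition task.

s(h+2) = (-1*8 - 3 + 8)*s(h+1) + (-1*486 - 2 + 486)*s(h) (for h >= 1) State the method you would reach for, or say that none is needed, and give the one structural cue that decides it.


Method: the characteristic-root method — no index-dependence in the weights and nothing inhomogeneous: classic characteristic-equation setup.


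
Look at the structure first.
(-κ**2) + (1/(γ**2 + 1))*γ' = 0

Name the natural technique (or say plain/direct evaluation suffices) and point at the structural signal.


Best approach: separation of variables — all dependence on the two variables factors apart, the defining separable shape. An exactness check succeeds on this form as well — separation and the potential function arrive at the same answer, separation more directly.


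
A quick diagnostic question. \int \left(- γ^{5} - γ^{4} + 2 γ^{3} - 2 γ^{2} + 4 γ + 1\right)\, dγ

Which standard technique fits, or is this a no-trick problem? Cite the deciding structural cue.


Best approach: no special technique — a term-by-term power-rule job in γ; no substitution or rearrangement earns its keep here.


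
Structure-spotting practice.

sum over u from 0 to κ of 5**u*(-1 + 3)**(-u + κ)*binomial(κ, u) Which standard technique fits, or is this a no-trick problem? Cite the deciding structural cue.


Technique: the binomial theorem — terms weighting binomial(κ, u) against matched powers of 5 and (-1 + 3) reassemble into (5 + (-1 + 3))^κ by the binomial theorem.


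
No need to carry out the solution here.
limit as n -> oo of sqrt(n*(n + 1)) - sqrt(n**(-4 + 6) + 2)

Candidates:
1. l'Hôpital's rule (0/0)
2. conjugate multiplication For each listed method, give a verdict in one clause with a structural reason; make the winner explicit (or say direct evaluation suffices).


Diagnosis: conjugate multiplication — divergence minus divergence hides a finite answer — expose it by pairing sqrt(n*(n + 1)) - sqrt(n**(-4 + 6) + 2) with its conjugate.
- l'Hôpital's rule (0/0) — no quotient structure at all: the clash is ∞ minus ∞, which rationalizing converts into a tractable ratio.
- conjugate multiplication — yes — fits the structure here.


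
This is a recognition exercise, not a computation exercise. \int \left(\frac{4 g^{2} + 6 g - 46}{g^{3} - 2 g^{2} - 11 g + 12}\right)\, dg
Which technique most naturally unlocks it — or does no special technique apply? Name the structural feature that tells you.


Best approach: partial fractions — each factor of g^{3} - 2 g^{2} - 11 g + 12 owns one elementary piece of the integrand — separate them and integrate piecewise.


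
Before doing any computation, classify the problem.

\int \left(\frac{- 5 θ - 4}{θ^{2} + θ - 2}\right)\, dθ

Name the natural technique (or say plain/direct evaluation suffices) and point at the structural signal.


Best approach: partial fractions — the denominator θ^{2} + θ - 2 factors, so the quotient decomposes into elementary partial fractions term by term.


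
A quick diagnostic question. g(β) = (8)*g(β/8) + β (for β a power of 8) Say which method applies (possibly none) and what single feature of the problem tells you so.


Technique: the master substitution — divide-the-index recursion (β/8 inside the call) straightens out once the index is rewritten as 8^m.


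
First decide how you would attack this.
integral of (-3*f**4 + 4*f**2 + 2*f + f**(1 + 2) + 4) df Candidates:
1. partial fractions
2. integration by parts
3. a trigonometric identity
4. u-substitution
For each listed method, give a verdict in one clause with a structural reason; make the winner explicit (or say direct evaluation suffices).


Method: no special technique — every term is a constant multiple of a power of f; term-wise power-rule integration needs no preliminary transformation.
- partial fractions: there is no rational-function structure to decompose.
- integration by parts — splitting off a factor buys nothing — the integrand integrates directly without parts.
- a trigonometric identity: no sine or cosine appears, so there is nothing for a trigonometric identity to act on.
- u-substitution — any workable substitution here is cosmetic — the integrand is already in directly integrable form.


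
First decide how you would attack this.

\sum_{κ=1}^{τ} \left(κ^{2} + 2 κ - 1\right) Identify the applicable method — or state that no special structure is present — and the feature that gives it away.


Best approach: no special technique — Faulhaber territory: sum each constant-multiple power of κ with its closed-form formula, no trick required.


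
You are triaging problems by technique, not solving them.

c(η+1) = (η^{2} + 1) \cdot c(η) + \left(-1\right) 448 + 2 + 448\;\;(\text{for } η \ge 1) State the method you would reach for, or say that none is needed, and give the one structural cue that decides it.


Best approach: a summation factor — the coefficient η^{2} + 1 drifts with the index, so no fixed root exists; normalizing by the cumulative product telescopes it.


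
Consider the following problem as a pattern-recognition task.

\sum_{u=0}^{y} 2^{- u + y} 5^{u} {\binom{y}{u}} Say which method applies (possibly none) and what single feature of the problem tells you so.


Best approach: the binomial theorem — binomial coefficients against complementary powers of 5 and 2: recognize the binomial expansion and resum.


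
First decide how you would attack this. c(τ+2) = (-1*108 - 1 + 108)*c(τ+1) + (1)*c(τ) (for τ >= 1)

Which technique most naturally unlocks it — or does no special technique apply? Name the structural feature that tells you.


Technique: the characteristic-root method — the recurrence is linear and homogeneous with constant coefficients, so the ansatz r^τ turns it into a polynomial equation for r.


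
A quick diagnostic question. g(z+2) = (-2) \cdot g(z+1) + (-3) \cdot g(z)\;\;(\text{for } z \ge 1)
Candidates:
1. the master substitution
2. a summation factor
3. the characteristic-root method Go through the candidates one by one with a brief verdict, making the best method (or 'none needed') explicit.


Technique: the characteristic-root method — fixed numeric weights on consecutive terms and no forcing term added: the root method in its home territory.
- the master substitution: no fixed divisor shrinks the index between calls.
- a summation factor — the recurrence reaches back more than one step, outside the first-order family a summation factor normalizes.
- the characteristic-root method — yes, a natural case for it.


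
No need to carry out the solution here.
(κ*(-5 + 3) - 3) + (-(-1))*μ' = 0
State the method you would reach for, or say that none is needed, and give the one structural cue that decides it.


Method: no special technique — solved for the derivative, μ never appears on the right — this is a direct integration in κ, not a differential-equations problem at heart.


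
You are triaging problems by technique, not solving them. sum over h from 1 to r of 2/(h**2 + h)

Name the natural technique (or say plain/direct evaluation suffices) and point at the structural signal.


Verdict: telescoping — one partial-fraction pass turns 2/(h**2 + h) into a shifted difference, and shifted differences telescope.


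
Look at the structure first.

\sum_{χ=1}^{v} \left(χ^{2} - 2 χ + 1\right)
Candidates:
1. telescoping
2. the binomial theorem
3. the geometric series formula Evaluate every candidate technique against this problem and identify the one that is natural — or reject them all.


Method: no special technique — the summand is a plain polynomial in χ (expanding first if it arrives factored); standard power-sum formulas evaluate it term by term.
- telescoping: neither a shifted-difference shape nor integer-spaced poles are present.
- the binomial theorem: no binomial coefficients pair with matched powers.
- the geometric series formula — there is no constant term-to-term ratio.


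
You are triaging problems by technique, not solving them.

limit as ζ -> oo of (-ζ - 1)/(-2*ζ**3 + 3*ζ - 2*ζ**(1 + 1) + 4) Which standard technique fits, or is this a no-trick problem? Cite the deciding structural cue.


Verdict: dominant-term comparison — at large ζ only the top-degree terms survive; compare the leading terms and the limit falls out. Differentiating the expression as a single quotient would eventually settle it as well; matching dominant growth settles it immediately.
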